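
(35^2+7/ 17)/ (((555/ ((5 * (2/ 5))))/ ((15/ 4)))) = 10416/ 629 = 16.56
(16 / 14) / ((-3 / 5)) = -40 / 21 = -1.90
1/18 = 0.06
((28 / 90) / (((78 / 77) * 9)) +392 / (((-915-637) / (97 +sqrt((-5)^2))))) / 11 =-39419422 / 16853265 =-2.34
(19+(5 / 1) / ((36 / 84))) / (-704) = -23 / 528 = -0.04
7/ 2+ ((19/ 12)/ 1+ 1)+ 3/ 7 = 547/ 84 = 6.51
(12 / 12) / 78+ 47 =3667 / 78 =47.01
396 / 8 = 99 / 2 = 49.50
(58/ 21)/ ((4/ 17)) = 493/ 42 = 11.74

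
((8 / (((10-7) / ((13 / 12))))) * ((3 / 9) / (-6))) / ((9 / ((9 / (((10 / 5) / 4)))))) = -26 / 81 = -0.32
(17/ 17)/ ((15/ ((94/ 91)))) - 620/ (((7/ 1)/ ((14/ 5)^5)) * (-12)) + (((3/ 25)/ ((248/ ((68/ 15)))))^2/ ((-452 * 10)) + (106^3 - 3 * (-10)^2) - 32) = 1191954.36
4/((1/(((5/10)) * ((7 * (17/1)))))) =238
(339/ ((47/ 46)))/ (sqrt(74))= 7797 * sqrt(74)/ 1739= 38.57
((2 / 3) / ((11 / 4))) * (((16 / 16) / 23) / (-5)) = -8 / 3795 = -0.00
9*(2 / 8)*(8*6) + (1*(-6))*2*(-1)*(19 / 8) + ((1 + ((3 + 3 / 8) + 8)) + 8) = 1255 / 8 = 156.88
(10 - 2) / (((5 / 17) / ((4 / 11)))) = 544 / 55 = 9.89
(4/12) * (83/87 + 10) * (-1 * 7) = -6671/261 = -25.56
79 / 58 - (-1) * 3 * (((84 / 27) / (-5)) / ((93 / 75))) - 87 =-470051 / 5394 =-87.14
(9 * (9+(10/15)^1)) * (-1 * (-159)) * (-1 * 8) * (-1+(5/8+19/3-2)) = -438045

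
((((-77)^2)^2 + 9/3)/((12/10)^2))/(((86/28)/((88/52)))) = 67669609700/5031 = 13450528.66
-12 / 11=-1.09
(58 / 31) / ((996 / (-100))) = -1450 / 7719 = -0.19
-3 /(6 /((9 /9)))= -1 /2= -0.50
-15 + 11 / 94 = -1399 / 94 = -14.88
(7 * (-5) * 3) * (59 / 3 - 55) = 3710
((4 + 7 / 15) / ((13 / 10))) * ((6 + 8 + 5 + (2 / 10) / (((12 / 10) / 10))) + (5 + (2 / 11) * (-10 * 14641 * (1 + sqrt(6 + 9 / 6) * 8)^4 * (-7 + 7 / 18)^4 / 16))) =-20858836329272298973 / 8188128 -3308357492508145 * sqrt(30) / 39366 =-3007760179775.31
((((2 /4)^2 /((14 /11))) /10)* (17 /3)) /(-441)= -187 /740880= -0.00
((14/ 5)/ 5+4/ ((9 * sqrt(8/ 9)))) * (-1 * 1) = -14/ 25 - sqrt(2)/ 3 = -1.03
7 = 7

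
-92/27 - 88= -2468/27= -91.41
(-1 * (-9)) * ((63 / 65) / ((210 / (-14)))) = -189 / 325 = -0.58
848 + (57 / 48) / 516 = 7001107 / 8256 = 848.00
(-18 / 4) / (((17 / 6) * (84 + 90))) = -9 / 986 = -0.01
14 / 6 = 7 / 3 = 2.33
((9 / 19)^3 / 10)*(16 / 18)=324 / 34295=0.01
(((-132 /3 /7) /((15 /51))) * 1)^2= 559504 /1225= 456.74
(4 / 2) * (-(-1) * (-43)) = -86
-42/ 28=-3/ 2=-1.50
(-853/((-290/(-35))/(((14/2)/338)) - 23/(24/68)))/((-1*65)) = 250782/6400225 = 0.04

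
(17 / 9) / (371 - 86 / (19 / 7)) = 323 / 58023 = 0.01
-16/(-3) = 16/3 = 5.33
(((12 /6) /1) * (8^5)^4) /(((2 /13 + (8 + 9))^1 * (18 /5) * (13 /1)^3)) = 5764607523034234880 /339183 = 16995567357545.14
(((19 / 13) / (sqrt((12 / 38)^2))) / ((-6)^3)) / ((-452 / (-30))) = -1805 / 1269216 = -0.00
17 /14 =1.21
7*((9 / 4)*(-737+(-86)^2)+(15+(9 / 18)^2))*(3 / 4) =157479 / 2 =78739.50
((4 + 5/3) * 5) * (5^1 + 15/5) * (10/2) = 3400/3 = 1133.33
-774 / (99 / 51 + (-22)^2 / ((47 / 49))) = -618426 / 404723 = -1.53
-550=-550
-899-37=-936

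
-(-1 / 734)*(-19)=-19 / 734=-0.03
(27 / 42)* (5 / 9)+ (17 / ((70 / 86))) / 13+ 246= 225647 / 910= 247.96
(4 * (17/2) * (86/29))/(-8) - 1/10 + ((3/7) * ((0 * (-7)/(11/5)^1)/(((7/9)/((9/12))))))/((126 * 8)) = -1842/145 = -12.70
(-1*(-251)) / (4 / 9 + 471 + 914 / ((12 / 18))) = 0.14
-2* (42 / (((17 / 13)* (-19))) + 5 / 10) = 769 / 323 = 2.38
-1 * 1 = -1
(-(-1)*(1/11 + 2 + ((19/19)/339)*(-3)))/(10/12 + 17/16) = 124224/113113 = 1.10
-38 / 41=-0.93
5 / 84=0.06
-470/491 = -0.96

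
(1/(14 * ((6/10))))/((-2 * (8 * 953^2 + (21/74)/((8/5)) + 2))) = -740/90326861373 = -0.00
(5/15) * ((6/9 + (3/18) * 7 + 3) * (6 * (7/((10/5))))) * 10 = 1015/3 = 338.33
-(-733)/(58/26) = 9529/29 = 328.59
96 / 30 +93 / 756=4187 / 1260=3.32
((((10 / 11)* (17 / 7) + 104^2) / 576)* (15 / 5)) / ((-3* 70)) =-416501 / 1552320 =-0.27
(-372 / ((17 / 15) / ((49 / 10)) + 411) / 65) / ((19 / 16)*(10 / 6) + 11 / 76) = -49871808 / 7611083155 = -0.01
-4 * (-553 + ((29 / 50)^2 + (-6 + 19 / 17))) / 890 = 23695703 / 9456250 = 2.51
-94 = -94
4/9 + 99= 895/9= 99.44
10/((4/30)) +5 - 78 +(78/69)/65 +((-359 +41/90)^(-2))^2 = 10937099851412545064/5421407253770331605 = 2.02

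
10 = 10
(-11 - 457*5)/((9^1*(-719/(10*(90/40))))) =5740/719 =7.98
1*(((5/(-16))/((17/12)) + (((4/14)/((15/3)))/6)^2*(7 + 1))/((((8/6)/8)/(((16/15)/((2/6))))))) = -1318648/312375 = -4.22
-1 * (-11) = 11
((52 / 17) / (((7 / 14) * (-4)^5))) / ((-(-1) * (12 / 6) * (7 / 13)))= -169 / 30464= -0.01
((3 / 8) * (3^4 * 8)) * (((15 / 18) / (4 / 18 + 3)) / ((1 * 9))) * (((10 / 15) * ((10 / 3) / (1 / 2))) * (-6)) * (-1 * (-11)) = -2048.28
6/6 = 1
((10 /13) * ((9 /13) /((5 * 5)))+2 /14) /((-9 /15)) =-971 /3549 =-0.27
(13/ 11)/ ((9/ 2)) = 26/ 99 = 0.26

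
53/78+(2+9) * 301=258311/78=3311.68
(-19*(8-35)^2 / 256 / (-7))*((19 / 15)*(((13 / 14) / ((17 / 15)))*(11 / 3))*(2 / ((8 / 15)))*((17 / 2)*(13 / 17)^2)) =31800026115 / 58003456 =548.24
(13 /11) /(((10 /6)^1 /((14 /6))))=1.65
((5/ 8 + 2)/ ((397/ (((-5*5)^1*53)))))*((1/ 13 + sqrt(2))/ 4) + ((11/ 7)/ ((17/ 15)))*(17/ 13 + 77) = 2130579705/ 19653088 -27825*sqrt(2)/ 12704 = 105.31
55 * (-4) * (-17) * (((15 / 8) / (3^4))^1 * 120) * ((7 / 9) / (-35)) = -18700 / 81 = -230.86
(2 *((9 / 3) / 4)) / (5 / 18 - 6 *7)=-27 / 751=-0.04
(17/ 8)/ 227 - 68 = -123471/ 1816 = -67.99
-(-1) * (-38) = -38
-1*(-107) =107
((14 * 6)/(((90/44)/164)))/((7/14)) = 202048/15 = 13469.87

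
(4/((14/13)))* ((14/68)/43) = 0.02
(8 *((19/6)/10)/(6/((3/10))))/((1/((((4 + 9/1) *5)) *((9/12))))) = 247/40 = 6.18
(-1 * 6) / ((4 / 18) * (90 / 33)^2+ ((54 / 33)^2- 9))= 726 / 565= 1.28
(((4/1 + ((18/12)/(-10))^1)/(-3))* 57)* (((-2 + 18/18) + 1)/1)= 0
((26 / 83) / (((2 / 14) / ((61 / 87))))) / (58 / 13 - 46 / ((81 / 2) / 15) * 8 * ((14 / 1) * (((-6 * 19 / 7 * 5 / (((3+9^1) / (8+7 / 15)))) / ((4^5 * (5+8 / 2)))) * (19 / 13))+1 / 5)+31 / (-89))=-99882828864 / 374237786917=-0.27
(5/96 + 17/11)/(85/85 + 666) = 1687/704352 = 0.00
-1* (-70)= 70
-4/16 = -0.25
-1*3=-3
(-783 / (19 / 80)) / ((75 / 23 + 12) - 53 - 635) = 1440720 / 293987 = 4.90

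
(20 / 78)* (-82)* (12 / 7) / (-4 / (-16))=-13120 / 91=-144.18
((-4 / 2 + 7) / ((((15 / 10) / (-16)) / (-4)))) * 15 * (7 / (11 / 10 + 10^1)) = 224000 / 111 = 2018.02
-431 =-431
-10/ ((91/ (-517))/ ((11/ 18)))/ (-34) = -28435/ 27846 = -1.02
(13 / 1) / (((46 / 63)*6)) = 273 / 92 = 2.97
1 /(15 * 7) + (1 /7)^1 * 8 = 121 /105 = 1.15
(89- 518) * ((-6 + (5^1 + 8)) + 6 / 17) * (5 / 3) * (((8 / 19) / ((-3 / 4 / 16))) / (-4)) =-11440000 / 969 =-11805.99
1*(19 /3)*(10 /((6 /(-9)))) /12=-95 /12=-7.92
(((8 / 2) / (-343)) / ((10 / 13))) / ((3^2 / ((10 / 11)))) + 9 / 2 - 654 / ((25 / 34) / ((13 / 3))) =-3849.74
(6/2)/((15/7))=7/5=1.40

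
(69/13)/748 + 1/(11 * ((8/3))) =801/19448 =0.04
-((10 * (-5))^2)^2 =-6250000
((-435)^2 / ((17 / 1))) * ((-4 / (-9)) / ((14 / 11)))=462550 / 119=3886.97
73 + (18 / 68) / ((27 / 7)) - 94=-2135 / 102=-20.93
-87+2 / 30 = -1304 / 15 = -86.93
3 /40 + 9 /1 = 363 /40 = 9.08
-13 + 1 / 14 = -181 / 14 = -12.93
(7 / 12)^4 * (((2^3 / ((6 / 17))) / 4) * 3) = 40817 / 20736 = 1.97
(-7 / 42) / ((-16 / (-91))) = -91 / 96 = -0.95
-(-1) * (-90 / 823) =-90 / 823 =-0.11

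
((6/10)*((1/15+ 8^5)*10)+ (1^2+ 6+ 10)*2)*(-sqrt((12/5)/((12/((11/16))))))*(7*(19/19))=-1720621*sqrt(55)/25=-510418.67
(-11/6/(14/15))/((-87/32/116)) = 1760/21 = 83.81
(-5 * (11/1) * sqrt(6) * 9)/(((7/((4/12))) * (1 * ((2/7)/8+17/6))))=-1980 * sqrt(6)/241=-20.12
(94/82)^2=1.31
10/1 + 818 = 828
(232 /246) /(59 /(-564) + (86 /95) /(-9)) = -6215280 /1352303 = -4.60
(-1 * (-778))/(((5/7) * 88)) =2723/220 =12.38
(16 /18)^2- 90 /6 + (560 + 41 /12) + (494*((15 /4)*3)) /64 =6594491 /10368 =636.04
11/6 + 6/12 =7/3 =2.33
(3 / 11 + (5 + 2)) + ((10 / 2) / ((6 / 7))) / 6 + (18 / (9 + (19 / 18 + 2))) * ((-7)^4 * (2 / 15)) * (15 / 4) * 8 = 176134303 / 12276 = 14347.86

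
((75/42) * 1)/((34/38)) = 475/238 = 2.00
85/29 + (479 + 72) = 16064/29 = 553.93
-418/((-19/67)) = 1474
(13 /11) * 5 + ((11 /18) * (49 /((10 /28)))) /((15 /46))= 1953013 /7425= 263.03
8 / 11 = 0.73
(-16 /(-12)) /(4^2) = 1 /12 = 0.08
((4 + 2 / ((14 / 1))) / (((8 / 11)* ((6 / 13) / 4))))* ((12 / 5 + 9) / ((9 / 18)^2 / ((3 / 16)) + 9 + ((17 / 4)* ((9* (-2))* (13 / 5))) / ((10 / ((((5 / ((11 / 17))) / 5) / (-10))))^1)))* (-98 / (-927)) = 606706100 / 136713651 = 4.44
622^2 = 386884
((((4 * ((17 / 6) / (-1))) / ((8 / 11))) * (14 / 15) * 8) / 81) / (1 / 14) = -73304 / 3645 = -20.11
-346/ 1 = -346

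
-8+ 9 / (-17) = -145 / 17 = -8.53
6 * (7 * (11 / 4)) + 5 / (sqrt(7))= 5 * sqrt(7) / 7 + 231 / 2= 117.39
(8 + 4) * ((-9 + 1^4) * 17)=-1632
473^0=1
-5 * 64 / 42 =-7.62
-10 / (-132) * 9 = 15 / 22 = 0.68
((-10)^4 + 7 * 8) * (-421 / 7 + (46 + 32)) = 1257000 / 7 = 179571.43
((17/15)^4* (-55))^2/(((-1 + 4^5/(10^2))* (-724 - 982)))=-76733331851/146908991250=-0.52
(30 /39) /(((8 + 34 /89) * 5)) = 89 /4849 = 0.02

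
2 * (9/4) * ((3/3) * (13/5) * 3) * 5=351/2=175.50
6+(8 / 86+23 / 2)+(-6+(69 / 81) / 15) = 405763 / 34830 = 11.65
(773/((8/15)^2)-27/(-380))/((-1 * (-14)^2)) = -16523307/1191680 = -13.87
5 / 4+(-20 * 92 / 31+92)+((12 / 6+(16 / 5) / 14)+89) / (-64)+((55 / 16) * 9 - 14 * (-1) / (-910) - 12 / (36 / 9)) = 54516913 / 902720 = 60.39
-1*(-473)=473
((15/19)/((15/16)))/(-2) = -8/19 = -0.42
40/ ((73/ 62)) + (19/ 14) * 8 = 22908/ 511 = 44.83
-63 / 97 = -0.65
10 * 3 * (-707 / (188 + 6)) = -10605 / 97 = -109.33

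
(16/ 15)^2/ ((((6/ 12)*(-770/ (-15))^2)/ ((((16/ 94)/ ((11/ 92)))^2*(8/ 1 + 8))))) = 1109393408/ 39618912025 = 0.03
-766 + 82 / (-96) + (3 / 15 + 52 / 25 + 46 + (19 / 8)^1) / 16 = -763.69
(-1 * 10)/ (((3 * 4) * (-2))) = 5/ 12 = 0.42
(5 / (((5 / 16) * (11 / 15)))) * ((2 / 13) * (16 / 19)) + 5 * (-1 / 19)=6965 / 2717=2.56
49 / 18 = 2.72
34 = 34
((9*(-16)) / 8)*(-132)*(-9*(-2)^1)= 42768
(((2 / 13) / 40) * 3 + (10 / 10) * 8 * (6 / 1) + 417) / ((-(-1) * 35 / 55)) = 730.73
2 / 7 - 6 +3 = -19 / 7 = -2.71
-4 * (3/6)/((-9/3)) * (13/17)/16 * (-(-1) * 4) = 13/102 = 0.13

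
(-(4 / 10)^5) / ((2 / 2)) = -32 / 3125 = -0.01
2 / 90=0.02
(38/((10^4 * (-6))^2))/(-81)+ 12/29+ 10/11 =61527599993939/46510200000000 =1.32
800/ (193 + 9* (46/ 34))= 425/ 109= 3.90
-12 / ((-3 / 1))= 4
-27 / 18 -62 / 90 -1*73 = -6767 / 90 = -75.19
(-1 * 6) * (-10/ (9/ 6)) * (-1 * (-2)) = 80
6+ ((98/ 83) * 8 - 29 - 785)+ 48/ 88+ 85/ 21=-15222617/ 19173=-793.96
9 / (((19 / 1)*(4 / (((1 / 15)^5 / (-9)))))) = -1 / 57712500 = -0.00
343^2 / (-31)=-117649 / 31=-3795.13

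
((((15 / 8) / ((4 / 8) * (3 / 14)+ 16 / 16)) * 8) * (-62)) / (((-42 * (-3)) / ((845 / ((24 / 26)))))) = -54925 / 9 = -6102.78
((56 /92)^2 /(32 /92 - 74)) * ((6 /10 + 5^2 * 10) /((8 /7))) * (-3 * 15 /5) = 552573 /55660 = 9.93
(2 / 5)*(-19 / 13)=-38 / 65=-0.58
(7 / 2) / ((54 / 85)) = 595 / 108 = 5.51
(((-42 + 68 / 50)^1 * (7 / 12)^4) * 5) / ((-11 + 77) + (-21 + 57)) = -304927 / 1321920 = -0.23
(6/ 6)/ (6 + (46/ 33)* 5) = 33/ 428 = 0.08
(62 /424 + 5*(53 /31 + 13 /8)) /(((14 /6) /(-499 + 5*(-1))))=-5969079 /1643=-3633.04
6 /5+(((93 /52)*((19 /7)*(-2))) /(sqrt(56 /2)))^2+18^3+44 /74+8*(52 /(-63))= 9003785817521 /1544240880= 5830.56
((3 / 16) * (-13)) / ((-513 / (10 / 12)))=65 / 16416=0.00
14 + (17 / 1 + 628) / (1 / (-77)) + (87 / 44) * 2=-1092235 / 22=-49647.05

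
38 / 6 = 19 / 3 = 6.33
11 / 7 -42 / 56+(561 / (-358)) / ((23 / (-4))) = 126107 / 115276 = 1.09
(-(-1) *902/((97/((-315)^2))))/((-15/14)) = -83534220/97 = -861177.53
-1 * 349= -349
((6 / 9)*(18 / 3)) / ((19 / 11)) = 2.32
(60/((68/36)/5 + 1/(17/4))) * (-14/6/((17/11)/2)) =-19800/67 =-295.52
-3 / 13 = -0.23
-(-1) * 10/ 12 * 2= 5/ 3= 1.67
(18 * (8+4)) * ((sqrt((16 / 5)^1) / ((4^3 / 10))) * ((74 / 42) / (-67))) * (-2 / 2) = 333 * sqrt(5) / 469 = 1.59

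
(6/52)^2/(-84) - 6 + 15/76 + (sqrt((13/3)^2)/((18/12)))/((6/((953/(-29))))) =-6089499275/281591856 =-21.63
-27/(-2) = 27/2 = 13.50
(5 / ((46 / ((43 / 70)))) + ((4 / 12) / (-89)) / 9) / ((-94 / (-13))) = 1334905 / 145468008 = 0.01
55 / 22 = 5 / 2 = 2.50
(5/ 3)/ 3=5/ 9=0.56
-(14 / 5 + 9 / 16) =-269 / 80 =-3.36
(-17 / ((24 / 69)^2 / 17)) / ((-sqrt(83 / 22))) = 1229.83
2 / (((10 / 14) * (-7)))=-2 / 5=-0.40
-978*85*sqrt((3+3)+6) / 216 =-13855*sqrt(3) / 18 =-1333.20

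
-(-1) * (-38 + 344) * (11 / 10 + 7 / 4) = 8721 / 10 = 872.10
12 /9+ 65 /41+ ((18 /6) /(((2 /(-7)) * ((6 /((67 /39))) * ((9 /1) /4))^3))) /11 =511961072773 /175525573509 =2.92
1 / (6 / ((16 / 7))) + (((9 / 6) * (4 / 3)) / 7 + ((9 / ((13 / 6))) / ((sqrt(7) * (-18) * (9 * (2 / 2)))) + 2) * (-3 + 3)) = 0.67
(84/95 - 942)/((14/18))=-804654/665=-1210.01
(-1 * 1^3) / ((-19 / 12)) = 12 / 19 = 0.63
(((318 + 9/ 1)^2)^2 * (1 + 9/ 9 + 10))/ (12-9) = 45735244164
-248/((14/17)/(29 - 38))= 2710.29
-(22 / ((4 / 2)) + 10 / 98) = -544 / 49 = -11.10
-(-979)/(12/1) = 979/12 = 81.58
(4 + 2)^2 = 36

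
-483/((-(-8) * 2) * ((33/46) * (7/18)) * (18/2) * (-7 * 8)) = 0.21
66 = 66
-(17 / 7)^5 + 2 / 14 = -1417456 / 16807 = -84.34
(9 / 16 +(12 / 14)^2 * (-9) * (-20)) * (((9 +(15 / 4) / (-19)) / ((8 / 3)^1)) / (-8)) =-208970847 / 3813376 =-54.80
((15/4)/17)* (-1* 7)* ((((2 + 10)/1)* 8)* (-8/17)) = 20160/289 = 69.76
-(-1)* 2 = 2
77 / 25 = 3.08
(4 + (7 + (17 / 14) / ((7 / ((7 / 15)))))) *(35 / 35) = 2327 / 210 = 11.08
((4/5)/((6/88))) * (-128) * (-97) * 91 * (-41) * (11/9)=-89683449856/135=-664321850.79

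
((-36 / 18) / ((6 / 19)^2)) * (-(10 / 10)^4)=361 / 18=20.06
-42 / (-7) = 6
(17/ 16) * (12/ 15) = 17/ 20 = 0.85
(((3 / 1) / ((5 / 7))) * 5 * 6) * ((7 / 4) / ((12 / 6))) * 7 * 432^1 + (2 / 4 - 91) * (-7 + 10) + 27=666303 / 2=333151.50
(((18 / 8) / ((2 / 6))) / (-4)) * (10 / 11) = -135 / 88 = -1.53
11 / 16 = 0.69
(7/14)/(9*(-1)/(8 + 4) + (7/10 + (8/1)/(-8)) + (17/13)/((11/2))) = -1430/2323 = -0.62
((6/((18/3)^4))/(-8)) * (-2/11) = 1/9504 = 0.00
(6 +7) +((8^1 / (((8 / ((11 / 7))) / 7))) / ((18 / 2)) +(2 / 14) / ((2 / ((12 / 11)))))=9910 / 693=14.30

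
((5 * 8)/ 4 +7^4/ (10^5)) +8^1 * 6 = 5802401/ 100000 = 58.02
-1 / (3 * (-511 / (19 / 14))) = 19 / 21462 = 0.00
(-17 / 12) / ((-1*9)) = 17 / 108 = 0.16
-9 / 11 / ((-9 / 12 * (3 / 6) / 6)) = 144 / 11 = 13.09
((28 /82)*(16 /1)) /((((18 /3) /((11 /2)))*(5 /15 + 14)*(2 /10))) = 3080 /1763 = 1.75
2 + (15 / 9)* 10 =18.67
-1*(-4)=4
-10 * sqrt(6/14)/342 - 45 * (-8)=360 - 5 * sqrt(21)/1197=359.98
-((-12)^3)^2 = -2985984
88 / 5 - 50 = -162 / 5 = -32.40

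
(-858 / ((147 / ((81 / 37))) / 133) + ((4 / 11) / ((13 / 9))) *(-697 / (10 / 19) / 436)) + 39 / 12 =-137012939681 / 80740660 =-1696.95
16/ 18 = 8/ 9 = 0.89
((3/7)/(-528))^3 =-1/1869959168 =-0.00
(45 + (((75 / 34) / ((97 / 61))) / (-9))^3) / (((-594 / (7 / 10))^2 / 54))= 427089570576319 / 126568269972429120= 0.00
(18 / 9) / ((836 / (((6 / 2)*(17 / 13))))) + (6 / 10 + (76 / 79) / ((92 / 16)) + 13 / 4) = 397578783 / 98735780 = 4.03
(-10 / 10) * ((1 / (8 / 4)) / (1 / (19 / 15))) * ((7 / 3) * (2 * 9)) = -133 / 5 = -26.60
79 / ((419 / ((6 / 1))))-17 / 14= -0.08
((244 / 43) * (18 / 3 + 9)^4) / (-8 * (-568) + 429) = 12352500 / 213839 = 57.77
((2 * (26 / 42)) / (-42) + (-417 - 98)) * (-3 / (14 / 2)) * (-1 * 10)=-2271280 / 1029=-2207.27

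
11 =11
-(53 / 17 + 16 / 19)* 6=-7674 / 323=-23.76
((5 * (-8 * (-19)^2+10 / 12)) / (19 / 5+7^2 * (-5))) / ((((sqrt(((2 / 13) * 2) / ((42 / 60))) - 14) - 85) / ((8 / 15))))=-173403230 / 537786153 - 346460 * sqrt(910) / 4840075377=-0.32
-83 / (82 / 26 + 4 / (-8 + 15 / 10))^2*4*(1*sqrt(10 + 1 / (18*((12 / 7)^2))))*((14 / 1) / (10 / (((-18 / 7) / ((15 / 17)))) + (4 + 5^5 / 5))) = -1669213*sqrt(51938) / 104230368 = -3.65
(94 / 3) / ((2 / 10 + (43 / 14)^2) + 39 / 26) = 92120 / 32733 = 2.81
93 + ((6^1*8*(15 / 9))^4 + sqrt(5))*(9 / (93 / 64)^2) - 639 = 4096*sqrt(5) / 961 + 167771635294 / 961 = 174580275.19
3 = 3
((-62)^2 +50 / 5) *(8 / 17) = 30832 / 17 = 1813.65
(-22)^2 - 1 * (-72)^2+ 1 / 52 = -244399 / 52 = -4699.98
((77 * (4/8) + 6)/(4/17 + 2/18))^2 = 185422689/11236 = 16502.55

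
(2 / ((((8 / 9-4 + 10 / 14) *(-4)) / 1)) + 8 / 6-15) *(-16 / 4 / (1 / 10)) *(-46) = -11217560 / 453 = -24762.83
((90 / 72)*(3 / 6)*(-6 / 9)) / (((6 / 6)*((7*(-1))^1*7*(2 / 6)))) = 0.03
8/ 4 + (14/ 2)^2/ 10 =69/ 10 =6.90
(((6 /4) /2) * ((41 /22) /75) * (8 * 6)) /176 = 0.01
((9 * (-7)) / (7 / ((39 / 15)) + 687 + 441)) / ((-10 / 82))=33579 / 73495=0.46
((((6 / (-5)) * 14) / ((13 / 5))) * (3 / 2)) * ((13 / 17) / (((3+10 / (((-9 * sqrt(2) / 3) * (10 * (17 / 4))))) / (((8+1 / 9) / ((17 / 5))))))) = -19710 / 3343-4380 * sqrt(2) / 56831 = -6.00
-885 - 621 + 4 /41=-61742 /41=-1505.90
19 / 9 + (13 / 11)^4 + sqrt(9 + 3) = 2 * sqrt(3) + 535228 / 131769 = 7.53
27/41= 0.66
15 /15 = 1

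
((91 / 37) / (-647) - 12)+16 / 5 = -1053771 / 119695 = -8.80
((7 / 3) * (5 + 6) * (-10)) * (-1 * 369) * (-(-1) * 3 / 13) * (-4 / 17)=-1136520 / 221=-5142.62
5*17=85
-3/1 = -3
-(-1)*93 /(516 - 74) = 93 /442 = 0.21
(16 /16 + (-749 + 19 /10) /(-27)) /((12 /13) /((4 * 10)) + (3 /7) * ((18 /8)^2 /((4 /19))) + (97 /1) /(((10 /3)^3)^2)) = 2201346875 /798493788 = 2.76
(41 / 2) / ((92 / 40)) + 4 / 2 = 251 / 23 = 10.91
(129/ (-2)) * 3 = -387/ 2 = -193.50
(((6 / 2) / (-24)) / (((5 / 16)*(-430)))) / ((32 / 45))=9 / 6880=0.00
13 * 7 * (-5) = -455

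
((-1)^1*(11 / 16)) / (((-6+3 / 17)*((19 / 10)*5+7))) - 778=-1848511 / 2376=-777.99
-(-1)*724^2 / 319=524176 / 319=1643.18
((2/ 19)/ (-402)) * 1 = -0.00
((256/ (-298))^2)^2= 268435456/ 492884401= 0.54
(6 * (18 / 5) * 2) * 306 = 66096 / 5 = 13219.20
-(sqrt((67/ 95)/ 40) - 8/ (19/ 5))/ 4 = 0.49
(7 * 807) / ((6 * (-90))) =-1883 / 180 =-10.46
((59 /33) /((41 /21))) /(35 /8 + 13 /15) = 49560 /283679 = 0.17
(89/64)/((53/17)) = 1513/3392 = 0.45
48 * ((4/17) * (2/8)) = 48/17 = 2.82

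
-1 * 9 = -9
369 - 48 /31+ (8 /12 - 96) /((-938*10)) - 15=153733253 /436170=352.46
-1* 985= -985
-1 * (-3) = 3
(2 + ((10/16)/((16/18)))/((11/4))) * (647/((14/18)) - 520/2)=1589191/1232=1289.93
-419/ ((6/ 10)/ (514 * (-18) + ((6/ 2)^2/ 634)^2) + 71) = -2597029620315/ 440069056379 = -5.90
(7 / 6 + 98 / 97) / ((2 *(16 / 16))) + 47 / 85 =162403 / 98940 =1.64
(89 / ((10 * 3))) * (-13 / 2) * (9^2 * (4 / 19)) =-31239 / 95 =-328.83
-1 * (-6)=6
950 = 950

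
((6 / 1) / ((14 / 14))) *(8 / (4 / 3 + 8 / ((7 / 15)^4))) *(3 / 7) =37044 / 306151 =0.12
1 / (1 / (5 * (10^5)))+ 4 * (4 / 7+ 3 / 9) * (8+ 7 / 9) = 94506004 / 189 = 500031.77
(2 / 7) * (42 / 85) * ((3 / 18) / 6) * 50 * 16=160 / 51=3.14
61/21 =2.90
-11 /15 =-0.73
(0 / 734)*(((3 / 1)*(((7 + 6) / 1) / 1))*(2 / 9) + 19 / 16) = 0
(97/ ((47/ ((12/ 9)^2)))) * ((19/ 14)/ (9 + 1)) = 7372/ 14805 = 0.50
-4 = -4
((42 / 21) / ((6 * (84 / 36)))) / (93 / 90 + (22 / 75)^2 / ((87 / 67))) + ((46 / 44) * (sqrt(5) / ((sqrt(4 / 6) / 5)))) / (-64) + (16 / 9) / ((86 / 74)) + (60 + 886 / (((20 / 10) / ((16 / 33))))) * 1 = 8865839677978 / 32070607569- 115 * sqrt(30) / 2816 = 276.22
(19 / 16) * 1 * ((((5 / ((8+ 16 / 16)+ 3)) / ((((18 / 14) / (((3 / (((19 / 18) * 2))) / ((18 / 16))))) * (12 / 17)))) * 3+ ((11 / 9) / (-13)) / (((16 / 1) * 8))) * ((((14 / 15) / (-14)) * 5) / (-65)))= 494831 / 46725120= 0.01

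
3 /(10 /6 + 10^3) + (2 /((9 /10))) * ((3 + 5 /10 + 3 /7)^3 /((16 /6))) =2499932551 /49474320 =50.53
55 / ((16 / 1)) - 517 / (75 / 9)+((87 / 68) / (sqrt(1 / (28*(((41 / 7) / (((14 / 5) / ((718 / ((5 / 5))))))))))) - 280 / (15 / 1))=-92723 / 1200+87*sqrt(515165) / 238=185.10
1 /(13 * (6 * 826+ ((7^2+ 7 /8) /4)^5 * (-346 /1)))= -16777216 /22742242843623303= -0.00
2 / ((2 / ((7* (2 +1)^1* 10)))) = 210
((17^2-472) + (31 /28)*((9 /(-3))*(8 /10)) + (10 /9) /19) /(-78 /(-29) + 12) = -16106716 /1274805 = -12.63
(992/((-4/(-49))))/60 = 3038/15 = 202.53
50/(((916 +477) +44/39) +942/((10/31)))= 4875/420647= 0.01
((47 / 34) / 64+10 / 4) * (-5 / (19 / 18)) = -246915 / 20672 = -11.94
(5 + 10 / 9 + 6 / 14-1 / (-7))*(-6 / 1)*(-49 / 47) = 5894 / 141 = 41.80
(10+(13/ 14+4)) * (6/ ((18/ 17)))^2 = 60401/ 126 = 479.37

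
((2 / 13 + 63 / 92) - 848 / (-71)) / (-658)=-1085421 / 55874728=-0.02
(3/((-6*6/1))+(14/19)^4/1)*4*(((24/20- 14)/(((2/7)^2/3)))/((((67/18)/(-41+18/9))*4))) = 45497684232/43657535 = 1042.15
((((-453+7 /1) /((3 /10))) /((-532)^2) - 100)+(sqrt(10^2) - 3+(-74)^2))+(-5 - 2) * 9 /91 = 14852377465 /2759484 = 5382.30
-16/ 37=-0.43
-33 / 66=-1 / 2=-0.50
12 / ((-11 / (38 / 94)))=-228 / 517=-0.44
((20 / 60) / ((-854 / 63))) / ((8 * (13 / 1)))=-3 / 12688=-0.00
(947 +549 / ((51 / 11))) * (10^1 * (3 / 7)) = 4566.05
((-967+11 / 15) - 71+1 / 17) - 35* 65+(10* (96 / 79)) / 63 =-155681263 / 47005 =-3312.01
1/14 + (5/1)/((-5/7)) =-97/14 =-6.93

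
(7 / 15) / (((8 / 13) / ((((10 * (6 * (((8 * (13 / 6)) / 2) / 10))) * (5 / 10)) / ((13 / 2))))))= 91 / 30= 3.03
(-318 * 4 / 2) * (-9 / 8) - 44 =1343 / 2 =671.50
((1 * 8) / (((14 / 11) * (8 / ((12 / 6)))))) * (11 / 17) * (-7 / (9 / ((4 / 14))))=-242 / 1071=-0.23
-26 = -26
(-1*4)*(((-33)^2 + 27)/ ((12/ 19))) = -7068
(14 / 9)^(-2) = 81 / 196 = 0.41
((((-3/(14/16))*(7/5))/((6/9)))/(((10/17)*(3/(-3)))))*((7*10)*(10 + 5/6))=9282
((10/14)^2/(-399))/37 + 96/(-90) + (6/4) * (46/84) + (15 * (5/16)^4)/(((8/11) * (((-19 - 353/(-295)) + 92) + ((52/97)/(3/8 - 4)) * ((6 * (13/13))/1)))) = -3109503564882409047/12817960840284078080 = -0.24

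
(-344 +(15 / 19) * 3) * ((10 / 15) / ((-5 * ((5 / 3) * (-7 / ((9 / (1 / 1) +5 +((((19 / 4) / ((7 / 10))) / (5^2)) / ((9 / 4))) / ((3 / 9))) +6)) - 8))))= -27755516 / 5223765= -5.31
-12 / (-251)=12 / 251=0.05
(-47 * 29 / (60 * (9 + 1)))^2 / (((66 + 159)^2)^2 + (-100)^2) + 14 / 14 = 922644226857769 / 922644225000000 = 1.00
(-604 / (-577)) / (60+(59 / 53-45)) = 16006 / 246379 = 0.06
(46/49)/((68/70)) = 115/119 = 0.97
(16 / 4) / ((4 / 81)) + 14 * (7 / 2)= 130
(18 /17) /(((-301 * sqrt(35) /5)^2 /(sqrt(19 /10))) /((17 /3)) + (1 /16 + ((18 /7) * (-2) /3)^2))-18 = -80101229716105044786 /4450068314582116897 + 21050233440768 * sqrt(190) /4450068314582116897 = -18.00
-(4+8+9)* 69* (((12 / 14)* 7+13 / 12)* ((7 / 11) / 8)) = -287385 / 352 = -816.43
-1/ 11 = -0.09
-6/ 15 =-2/ 5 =-0.40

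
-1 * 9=-9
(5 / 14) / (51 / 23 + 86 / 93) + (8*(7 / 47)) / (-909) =0.11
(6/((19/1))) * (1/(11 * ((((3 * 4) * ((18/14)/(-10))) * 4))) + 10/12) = 1945/7524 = 0.26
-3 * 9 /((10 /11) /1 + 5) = -297 /65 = -4.57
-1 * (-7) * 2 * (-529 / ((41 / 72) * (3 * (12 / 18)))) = -6502.83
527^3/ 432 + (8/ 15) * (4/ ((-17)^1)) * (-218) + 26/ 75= 62209439143/ 183600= 338831.37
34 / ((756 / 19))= 323 / 378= 0.85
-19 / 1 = -19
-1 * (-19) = 19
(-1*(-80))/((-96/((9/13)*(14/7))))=-15/13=-1.15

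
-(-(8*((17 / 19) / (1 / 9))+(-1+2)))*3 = 3729 / 19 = 196.26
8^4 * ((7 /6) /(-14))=-1024 /3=-341.33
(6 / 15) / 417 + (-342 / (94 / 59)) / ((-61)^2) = -20685791 / 364639395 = -0.06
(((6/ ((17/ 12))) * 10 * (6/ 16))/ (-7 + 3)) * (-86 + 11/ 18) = 23055/ 68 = 339.04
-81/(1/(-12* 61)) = 59292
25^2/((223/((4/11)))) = 2500/2453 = 1.02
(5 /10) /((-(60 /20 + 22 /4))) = -1 /17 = -0.06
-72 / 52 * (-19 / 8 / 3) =57 / 52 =1.10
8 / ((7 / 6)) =48 / 7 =6.86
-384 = -384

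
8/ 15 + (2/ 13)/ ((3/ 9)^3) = 914/ 195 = 4.69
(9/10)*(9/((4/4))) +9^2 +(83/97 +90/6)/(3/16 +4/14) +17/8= 25649749/205640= 124.73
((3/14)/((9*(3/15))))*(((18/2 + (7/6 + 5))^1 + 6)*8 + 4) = 1300/63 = 20.63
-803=-803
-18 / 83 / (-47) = 0.00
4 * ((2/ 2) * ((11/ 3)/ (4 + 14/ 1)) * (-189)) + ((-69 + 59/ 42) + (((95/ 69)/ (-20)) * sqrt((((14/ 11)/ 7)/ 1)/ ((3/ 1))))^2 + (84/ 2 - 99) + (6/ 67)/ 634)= -52060368073939/ 186867688392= -278.59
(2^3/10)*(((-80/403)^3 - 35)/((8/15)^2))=-103108092525/1047213232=-98.46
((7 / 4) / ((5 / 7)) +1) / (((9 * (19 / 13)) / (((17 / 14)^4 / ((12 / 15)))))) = 24972779 / 35035392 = 0.71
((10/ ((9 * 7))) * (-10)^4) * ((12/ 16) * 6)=50000/ 7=7142.86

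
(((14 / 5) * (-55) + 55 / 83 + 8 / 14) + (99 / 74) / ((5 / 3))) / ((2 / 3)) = -98002599 / 429940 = -227.94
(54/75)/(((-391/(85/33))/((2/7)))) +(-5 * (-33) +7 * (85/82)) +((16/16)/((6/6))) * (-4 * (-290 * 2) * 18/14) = 2290958291/726110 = 3155.11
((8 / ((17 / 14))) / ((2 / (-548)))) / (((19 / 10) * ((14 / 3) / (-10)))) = 657600 / 323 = 2035.91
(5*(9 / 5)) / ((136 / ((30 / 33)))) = 0.06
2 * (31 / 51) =62 / 51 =1.22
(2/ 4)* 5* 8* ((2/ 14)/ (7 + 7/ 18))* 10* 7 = 3600/ 133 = 27.07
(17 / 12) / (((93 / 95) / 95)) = 153425 / 1116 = 137.48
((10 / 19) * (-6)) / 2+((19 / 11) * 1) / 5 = -1289 / 1045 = -1.23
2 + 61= 63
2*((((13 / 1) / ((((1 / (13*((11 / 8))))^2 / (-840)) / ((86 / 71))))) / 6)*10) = -2000423425 / 142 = -14087488.91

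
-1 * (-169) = 169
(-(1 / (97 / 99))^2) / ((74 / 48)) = -235224 / 348133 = -0.68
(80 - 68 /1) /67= 12 /67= 0.18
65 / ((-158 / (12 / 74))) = -195 / 2923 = -0.07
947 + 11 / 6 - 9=5639 / 6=939.83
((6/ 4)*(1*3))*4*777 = 13986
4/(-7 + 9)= 2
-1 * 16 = -16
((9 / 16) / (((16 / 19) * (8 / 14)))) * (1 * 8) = 1197 / 128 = 9.35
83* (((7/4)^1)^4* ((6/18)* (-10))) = -996415/384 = -2594.83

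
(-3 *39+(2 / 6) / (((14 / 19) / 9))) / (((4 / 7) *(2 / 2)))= -1581 / 8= -197.62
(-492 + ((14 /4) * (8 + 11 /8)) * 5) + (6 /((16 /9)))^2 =-20259 /64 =-316.55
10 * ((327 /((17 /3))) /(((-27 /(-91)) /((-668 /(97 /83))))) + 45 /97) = -5499467410 /4947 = -1111677.26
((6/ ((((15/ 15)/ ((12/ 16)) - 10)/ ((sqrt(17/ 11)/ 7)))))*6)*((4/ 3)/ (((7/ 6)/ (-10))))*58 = 250560*sqrt(187)/ 7007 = 488.99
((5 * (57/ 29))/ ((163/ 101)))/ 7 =28785/ 33089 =0.87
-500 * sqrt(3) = -866.03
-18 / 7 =-2.57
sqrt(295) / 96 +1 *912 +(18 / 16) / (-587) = sqrt(295) / 96 +4282743 / 4696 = 912.18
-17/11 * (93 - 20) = -1241/11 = -112.82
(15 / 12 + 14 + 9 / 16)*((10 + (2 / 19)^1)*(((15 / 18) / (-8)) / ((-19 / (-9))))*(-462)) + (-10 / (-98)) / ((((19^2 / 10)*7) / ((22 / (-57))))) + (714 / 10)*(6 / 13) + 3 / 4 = 6746169882143 / 1835056860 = 3676.27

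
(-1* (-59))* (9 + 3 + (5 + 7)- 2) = 1298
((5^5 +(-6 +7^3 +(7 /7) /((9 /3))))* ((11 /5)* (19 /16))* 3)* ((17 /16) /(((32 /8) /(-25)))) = -184525055 /1024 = -180200.25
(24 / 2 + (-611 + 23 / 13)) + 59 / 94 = -729049 / 1222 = -596.60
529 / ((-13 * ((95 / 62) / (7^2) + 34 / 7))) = -1607102 / 193063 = -8.32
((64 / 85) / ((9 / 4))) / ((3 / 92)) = 23552 / 2295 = 10.26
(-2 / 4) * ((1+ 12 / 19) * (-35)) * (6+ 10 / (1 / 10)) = 57505 / 19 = 3026.58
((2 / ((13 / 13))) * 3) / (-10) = -3 / 5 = -0.60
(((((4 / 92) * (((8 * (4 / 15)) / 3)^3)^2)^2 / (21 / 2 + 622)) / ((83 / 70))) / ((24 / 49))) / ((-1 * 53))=-197726038040074256384 / 121787180217597230861572265625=-0.00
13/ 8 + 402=3229/ 8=403.62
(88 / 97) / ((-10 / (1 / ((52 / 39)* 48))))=-11 / 7760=-0.00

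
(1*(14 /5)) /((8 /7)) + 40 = 42.45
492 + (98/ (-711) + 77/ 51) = 5963387/ 12087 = 493.37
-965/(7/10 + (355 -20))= -9650/3357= -2.87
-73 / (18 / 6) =-73 / 3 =-24.33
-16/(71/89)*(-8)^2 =-91136/71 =-1283.61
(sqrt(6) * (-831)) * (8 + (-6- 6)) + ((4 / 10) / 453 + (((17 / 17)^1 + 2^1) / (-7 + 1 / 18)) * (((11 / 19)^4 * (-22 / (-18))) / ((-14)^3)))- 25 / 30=-2809328517447 / 3374857776500 + 3324 * sqrt(6)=8141.27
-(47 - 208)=161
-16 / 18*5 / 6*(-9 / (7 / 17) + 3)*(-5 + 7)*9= 251.43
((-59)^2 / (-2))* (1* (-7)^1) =24367 / 2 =12183.50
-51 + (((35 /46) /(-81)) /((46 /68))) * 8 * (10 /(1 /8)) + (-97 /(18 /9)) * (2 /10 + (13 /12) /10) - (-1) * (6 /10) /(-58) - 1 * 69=-143.85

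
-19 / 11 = -1.73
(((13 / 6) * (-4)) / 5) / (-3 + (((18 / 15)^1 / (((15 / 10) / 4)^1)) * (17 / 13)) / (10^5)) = 2112500 / 3656199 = 0.58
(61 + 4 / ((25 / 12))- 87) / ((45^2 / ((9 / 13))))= -602 / 73125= -0.01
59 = 59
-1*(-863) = 863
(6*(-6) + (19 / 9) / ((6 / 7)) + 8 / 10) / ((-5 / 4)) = 17678 / 675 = 26.19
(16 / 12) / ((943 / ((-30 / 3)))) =-40 / 2829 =-0.01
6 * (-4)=-24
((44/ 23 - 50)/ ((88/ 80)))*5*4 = -221200/ 253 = -874.31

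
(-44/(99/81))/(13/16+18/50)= -14400/469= -30.70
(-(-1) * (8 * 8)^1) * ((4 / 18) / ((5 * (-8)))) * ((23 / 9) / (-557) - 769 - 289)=84860432 / 225585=376.18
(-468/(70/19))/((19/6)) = -1404/35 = -40.11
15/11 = 1.36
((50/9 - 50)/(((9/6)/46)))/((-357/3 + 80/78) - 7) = 239200/21933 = 10.91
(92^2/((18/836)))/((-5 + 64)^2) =3537952/31329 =112.93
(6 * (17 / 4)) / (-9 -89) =-51 / 196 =-0.26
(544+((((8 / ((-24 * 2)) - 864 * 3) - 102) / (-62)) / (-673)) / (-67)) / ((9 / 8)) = 18249983306 / 37741167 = 483.56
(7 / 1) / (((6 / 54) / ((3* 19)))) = 3591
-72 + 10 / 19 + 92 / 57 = -3982 / 57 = -69.86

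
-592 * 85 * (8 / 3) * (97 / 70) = -3904832 / 21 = -185944.38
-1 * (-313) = 313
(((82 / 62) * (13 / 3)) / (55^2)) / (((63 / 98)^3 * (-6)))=-731276 / 615257775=-0.00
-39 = -39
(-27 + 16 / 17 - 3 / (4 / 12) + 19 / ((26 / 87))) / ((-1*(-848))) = 12605 / 374816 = 0.03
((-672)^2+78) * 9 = 4064958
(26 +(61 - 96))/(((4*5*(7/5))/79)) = -711/28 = -25.39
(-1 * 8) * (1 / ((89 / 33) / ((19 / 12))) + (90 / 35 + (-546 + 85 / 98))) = 18908394 / 4361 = 4335.79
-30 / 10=-3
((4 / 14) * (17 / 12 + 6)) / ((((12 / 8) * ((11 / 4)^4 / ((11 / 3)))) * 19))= 0.00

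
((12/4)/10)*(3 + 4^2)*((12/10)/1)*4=684/25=27.36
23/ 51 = 0.45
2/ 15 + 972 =14582/ 15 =972.13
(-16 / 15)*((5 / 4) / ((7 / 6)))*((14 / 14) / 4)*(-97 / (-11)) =-194 / 77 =-2.52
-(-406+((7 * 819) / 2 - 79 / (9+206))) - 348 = -1207497 / 430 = -2808.13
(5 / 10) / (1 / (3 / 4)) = 3 / 8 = 0.38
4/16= 1/4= 0.25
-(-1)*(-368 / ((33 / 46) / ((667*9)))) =-33872928 / 11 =-3079357.09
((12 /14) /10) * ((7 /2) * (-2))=-3 /5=-0.60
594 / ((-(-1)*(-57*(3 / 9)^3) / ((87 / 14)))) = -232551 / 133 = -1748.50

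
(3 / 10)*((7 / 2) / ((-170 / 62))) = -651 / 1700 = -0.38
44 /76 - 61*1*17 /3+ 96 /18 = -19366 /57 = -339.75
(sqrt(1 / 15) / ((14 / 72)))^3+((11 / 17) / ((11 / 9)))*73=5184*sqrt(15) / 8575+657 / 17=40.99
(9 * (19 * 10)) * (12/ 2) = 10260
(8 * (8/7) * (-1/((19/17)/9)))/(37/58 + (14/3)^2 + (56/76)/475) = -2427926400/739261831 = -3.28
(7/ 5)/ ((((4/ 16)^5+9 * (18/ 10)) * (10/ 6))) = 21504/ 414745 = 0.05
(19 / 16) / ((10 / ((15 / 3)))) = 19 / 32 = 0.59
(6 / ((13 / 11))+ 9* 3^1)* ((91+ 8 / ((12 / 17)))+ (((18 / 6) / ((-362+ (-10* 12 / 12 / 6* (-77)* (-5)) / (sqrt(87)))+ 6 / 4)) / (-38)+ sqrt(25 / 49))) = 3305.46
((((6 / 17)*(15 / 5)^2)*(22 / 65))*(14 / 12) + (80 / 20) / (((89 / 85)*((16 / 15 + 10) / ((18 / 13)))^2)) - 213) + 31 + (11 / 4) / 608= -3870158780749249 / 21419799057280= -180.68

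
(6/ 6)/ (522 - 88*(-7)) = 1/ 1138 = 0.00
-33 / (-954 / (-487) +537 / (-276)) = -1478532 / 595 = -2484.93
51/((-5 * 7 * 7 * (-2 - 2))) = 51/980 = 0.05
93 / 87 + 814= 23637 / 29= 815.07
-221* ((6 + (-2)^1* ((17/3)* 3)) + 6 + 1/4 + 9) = 11271/4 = 2817.75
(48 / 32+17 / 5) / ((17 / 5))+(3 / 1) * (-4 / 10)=0.24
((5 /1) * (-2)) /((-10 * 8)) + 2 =17 /8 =2.12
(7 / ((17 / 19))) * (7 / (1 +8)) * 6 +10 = 2372 / 51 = 46.51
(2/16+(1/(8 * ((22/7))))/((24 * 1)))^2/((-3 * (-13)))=286225/695844864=0.00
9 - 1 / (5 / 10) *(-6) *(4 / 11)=147 / 11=13.36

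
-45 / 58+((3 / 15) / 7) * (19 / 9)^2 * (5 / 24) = -295711 / 394632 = -0.75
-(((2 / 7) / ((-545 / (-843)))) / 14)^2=-710649 / 713157025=-0.00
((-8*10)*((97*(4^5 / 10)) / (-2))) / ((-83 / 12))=-4767744 / 83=-57442.70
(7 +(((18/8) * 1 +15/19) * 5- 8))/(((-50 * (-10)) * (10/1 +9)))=1079/722000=0.00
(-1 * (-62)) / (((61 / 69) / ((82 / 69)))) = 5084 / 61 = 83.34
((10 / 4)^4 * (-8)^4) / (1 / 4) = 640000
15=15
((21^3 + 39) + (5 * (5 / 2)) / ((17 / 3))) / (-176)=-316275 / 5984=-52.85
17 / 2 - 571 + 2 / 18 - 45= -607.39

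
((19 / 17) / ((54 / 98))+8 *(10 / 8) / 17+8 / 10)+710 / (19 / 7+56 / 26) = 151753513 / 1016685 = 149.26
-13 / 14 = -0.93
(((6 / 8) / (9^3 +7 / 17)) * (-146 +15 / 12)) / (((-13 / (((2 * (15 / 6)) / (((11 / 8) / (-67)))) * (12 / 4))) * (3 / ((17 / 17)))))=-1978443 / 709280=-2.79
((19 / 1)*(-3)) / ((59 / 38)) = -2166 / 59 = -36.71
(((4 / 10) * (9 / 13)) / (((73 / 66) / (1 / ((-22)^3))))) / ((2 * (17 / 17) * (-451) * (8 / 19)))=513 / 8286060640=0.00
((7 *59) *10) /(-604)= -2065 /302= -6.84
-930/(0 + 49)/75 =-62/245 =-0.25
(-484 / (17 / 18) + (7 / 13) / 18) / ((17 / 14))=-14269423 / 33813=-422.01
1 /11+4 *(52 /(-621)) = -1667 /6831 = -0.24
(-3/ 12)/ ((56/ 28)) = -1/ 8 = -0.12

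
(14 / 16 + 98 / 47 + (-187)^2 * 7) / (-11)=-92039521 / 4136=-22253.27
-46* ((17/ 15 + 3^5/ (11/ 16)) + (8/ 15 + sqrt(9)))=-543628/ 33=-16473.58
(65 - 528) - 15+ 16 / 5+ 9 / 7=-16573 / 35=-473.51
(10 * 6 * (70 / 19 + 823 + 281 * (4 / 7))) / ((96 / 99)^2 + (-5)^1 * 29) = -8579468700 / 20865173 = -411.19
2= 2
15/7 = 2.14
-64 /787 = -0.08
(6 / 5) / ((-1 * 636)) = -1 / 530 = -0.00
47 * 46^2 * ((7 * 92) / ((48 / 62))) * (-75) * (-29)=179932287850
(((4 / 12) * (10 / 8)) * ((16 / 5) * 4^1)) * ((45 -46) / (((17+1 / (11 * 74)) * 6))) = -6512 / 124551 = -0.05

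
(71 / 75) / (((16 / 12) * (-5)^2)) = 0.03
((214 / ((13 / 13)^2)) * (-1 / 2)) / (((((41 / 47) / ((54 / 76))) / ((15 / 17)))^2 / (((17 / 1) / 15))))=-2584629405 / 41265188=-62.63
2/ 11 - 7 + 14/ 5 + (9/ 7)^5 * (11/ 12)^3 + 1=-18458233/ 59160640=-0.31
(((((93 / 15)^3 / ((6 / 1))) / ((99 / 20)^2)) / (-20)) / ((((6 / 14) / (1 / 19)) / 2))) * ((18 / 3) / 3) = -1668296 / 41899275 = -0.04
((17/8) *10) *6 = 127.50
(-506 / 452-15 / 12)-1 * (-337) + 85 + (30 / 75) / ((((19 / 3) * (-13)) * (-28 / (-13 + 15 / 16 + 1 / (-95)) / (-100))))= 12468116435 / 29697304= 419.84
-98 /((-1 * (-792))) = -49 /396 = -0.12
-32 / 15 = -2.13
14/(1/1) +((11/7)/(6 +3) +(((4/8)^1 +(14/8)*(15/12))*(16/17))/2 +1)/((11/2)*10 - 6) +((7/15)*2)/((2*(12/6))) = 14.28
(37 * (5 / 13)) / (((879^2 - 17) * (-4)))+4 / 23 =160701537 / 924058304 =0.17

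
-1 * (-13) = 13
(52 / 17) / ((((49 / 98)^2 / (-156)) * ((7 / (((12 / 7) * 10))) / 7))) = -3893760 / 119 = -32720.67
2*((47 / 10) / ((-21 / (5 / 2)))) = -47 / 42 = -1.12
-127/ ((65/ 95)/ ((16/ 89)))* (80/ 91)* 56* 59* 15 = -21867571200/ 15041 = -1453864.18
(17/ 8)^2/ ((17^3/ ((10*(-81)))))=-405/ 544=-0.74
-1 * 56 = -56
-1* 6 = -6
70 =70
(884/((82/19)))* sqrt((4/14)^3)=16796* sqrt(14)/2009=31.28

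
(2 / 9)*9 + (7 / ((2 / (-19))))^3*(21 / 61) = -49404401 / 488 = -101238.53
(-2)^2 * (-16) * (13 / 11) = -832 / 11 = -75.64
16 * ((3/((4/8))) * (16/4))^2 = 9216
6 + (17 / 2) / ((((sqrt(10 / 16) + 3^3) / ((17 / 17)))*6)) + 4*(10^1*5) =1200668 / 5827 - 17*sqrt(10) / 34962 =206.05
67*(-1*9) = -603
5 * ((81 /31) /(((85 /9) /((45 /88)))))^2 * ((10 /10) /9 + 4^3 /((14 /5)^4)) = 595503555345 /5163910835776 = 0.12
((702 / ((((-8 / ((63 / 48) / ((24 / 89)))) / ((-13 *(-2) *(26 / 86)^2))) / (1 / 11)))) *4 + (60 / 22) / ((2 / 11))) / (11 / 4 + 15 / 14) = -3226293987 / 34820368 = -92.66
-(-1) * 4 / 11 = 4 / 11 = 0.36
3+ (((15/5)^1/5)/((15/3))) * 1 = 78/25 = 3.12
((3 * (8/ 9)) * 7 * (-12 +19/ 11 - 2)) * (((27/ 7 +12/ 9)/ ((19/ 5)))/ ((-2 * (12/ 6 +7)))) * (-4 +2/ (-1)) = -21800/ 209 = -104.31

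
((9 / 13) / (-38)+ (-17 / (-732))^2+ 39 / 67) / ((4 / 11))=55053067487 / 35469405504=1.55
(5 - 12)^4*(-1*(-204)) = 489804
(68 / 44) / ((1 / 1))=17 / 11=1.55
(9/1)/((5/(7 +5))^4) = 298.60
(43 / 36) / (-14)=-0.09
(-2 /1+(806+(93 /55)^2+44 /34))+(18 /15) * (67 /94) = 1955353586 /2416975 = 809.01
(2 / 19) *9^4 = 13122 / 19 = 690.63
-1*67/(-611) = 67/611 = 0.11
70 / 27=2.59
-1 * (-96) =96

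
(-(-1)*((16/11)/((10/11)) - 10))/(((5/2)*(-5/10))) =168/25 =6.72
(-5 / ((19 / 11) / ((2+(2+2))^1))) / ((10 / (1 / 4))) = -33 / 76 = -0.43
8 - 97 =-89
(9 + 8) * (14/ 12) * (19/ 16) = 2261/ 96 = 23.55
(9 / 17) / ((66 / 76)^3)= 54872 / 67881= 0.81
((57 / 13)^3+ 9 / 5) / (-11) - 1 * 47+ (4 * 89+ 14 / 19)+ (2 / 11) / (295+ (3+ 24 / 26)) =122434850634 / 405533245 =301.91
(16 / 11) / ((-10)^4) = 1 / 6875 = 0.00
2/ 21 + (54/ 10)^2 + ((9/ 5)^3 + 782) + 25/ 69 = 49353517/ 60375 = 817.45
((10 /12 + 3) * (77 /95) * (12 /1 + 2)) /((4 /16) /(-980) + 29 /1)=9719248 /6479703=1.50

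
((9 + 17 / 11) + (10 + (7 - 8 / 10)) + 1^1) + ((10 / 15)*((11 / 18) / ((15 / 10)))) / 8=495029 / 17820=27.78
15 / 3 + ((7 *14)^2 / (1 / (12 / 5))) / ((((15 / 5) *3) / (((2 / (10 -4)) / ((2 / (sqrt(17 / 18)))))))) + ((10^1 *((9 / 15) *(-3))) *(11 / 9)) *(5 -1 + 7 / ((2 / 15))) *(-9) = 9604 *sqrt(34) / 135 + 11192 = 11606.82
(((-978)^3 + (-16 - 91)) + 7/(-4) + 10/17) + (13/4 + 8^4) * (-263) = -31841665139/34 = -936519562.91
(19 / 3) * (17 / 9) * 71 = 22933 / 27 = 849.37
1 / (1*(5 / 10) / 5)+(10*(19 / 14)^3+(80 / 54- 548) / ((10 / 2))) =-13763207 / 185220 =-74.31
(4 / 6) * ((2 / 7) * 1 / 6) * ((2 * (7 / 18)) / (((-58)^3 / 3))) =-1 / 2634012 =-0.00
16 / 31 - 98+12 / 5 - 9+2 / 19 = -306217 / 2945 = -103.98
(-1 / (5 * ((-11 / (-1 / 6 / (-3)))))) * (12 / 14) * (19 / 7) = 19 / 8085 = 0.00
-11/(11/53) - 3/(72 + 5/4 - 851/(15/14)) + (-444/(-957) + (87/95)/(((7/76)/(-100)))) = -101124478393/96601813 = -1046.82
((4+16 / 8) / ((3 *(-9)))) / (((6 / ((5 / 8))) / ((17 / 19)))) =-85 / 4104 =-0.02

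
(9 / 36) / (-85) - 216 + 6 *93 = 342.00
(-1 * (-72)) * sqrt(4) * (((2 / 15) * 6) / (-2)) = -288 / 5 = -57.60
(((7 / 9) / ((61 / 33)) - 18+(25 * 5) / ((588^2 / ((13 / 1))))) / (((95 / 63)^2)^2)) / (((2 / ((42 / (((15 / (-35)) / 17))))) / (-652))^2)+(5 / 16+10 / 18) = -37754607555170409158749 / 37655910000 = -1002621037578.71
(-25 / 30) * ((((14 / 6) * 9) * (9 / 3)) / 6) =-35 / 4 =-8.75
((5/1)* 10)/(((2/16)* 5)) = 80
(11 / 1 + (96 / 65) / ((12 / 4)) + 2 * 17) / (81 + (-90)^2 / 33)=32527 / 233415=0.14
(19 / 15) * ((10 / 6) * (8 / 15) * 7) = 1064 / 135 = 7.88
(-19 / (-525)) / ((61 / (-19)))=-361 / 32025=-0.01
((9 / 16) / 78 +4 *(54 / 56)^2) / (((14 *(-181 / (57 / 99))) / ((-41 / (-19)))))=-1038161 / 568183616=-0.00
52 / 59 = 0.88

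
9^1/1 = 9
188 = 188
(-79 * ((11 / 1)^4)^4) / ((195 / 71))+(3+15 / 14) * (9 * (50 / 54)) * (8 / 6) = -1804124243633433695593 / 1365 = -1321702742588596113.99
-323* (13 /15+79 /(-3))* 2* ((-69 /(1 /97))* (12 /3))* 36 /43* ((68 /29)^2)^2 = -1695093248543735808 /152065415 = -11147131966.49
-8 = -8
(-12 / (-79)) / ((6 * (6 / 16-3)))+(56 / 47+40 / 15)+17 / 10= 4326341 / 779730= 5.55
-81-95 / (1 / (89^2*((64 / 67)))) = -48165107 / 67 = -718882.19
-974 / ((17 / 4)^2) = -15584 / 289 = -53.92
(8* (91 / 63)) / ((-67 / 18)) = -208 / 67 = -3.10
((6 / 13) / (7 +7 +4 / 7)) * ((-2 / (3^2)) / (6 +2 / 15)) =-35 / 30498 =-0.00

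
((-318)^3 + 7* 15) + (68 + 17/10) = -321572573/10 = -32157257.30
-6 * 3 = -18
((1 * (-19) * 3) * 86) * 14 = -68628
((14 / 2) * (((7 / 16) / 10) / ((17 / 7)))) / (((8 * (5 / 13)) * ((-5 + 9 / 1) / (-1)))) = -0.01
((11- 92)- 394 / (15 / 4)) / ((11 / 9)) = -8373 / 55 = -152.24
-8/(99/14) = -112/99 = -1.13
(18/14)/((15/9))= 0.77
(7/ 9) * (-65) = -455/ 9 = -50.56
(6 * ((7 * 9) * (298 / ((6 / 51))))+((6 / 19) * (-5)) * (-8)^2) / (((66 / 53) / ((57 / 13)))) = 482037279 / 143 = 3370890.06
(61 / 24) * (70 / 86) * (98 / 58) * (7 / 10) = 146461 / 59856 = 2.45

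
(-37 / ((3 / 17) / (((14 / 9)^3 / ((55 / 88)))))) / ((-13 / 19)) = 262348352 / 142155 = 1845.51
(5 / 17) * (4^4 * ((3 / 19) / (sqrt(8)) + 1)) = 960 * sqrt(2) / 323 + 1280 / 17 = 79.50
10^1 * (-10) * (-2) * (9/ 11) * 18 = 32400/ 11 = 2945.45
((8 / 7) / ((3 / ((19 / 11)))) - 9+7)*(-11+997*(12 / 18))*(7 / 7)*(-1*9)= 607910 / 77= 7894.94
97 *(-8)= -776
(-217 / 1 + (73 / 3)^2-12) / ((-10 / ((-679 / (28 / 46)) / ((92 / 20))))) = 79249 / 9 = 8805.44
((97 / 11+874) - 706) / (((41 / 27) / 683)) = 35867745 / 451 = 79529.37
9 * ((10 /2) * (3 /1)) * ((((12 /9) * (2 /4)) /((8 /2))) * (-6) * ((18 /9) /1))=-270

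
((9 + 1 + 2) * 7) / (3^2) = 28 / 3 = 9.33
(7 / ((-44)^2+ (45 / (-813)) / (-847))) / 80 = 1606759 / 35550691760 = 0.00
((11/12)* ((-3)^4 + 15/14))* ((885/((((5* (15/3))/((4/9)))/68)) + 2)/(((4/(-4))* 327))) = -33868307/137340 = -246.60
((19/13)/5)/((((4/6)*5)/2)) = 57/325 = 0.18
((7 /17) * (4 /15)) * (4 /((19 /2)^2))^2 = 7168 /33231855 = 0.00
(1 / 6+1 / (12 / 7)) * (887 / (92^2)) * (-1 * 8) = -2661 / 4232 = -0.63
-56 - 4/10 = -282/5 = -56.40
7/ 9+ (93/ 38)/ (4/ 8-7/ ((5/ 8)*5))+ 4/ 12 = -1465/ 4959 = -0.30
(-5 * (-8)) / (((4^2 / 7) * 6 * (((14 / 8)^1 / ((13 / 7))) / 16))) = 1040 / 21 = 49.52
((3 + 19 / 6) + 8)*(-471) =-13345 / 2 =-6672.50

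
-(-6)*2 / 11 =12 / 11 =1.09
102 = 102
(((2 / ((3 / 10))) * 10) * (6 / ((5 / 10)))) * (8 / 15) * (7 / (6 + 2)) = 1120 / 3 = 373.33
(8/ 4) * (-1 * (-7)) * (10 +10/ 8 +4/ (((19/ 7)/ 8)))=12257/ 38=322.55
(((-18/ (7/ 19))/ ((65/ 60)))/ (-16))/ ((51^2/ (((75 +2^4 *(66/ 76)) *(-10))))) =-25335/ 26299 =-0.96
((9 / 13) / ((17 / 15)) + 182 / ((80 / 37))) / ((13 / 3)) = 2248521 / 114920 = 19.57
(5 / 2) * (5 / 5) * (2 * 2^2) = 20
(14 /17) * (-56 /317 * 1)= -784 /5389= -0.15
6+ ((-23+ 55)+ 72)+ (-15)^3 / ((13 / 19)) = -62695 / 13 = -4822.69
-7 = -7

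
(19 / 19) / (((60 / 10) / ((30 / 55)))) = 1 / 11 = 0.09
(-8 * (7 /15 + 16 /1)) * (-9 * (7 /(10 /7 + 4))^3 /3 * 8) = 12235496 /1805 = 6778.67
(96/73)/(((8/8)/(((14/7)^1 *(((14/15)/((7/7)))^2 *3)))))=12544/1825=6.87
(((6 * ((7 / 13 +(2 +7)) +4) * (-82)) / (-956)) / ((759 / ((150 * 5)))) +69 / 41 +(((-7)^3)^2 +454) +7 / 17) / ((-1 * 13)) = -5882958919711 / 647508121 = -9085.54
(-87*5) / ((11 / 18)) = -7830 / 11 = -711.82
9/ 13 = 0.69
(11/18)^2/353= 0.00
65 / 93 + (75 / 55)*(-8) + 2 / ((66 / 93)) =-7562 / 1023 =-7.39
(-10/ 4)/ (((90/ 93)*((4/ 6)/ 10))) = -155/ 4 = -38.75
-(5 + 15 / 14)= -85 / 14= -6.07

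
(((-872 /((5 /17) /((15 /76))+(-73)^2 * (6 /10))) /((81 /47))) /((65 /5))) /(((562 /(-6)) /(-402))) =-466807760 /8939442603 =-0.05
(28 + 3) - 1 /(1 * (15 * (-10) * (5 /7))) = 23257 /750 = 31.01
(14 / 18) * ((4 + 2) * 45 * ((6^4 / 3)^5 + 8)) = 3159643096352400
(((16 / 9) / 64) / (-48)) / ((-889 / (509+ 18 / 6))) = 8 / 24003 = 0.00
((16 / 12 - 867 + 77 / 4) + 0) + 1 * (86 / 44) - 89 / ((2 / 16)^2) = -863341 / 132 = -6540.46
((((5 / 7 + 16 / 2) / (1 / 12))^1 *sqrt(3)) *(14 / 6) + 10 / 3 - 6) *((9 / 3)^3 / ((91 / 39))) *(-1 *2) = 432 / 7 - 39528 *sqrt(3) / 7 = -9718.93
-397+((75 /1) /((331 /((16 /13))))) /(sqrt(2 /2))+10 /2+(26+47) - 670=-4254467 /4303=-988.72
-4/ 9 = -0.44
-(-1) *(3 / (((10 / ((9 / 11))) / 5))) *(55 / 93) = 45 / 62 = 0.73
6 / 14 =3 / 7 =0.43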